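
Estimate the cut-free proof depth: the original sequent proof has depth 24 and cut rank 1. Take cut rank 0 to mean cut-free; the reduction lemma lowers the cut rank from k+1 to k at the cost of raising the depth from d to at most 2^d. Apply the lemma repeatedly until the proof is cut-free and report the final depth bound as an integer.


Each rank reduction sends depth d to at most 2^d; cut rank r needs r reductions.
2_0(24) = 24
2_1(24) = 2^24 = 16777216
Cut-free depth bound = 16777216

16777216


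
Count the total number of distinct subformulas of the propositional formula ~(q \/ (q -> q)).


Formula: ~(q \/ (q -> q))
Subformulas found:
  1. q
  2. (q -> q)
  3. (q \/ (q -> q))
  4. ~(q \/ (q -> q))
Total distinct subformulas = 4

4


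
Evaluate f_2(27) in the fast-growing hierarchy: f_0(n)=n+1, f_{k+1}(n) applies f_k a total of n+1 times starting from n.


f_2(27) = f_1^28(27)
f_1(m) = 2m + 1.
Iterating: f_1^k(n) = 2^k*(n+1) - 1.
f_2(27) = 2^28*(27+1) - 1 = 268435456*28 - 1 = 7516192767

7516192767


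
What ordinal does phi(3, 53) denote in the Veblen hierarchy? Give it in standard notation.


phi(3, 53):
phi(3, beta) = eta_beta (the beta-th eta number, fixed point of zeta).
phi(3, 53) = eta_53

eta_53


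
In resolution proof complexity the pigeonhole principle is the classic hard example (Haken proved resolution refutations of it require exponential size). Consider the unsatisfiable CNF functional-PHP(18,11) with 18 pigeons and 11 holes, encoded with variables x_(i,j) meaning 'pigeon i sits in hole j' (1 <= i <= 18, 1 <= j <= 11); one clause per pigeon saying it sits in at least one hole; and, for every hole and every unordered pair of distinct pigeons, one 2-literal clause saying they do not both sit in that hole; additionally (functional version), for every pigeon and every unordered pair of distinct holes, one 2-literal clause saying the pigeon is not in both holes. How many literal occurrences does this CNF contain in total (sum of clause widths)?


functional-PHP(18,11): 18 pigeons, 11 holes, 18*11 = 198 variables.
- pigeon clauses: one per pigeon -> 18 clauses of width 11 -> 198 literals
- hole clauses: 11 holes * C(18,2) = 11 * 153 -> 1683 clauses of width 2 -> 3366 literals
- functional clauses: 18 pigeons * C(11,2) = 18 * 55 -> 990 clauses of width 2 -> 1980 literals
Total literal occurrences = 198 + 3366 + 1980 = 5544

5544


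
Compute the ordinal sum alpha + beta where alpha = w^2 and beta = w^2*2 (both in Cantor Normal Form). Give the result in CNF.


Ordinal addition w^2 + w^2*2:
Both terms have the same exponent 2.
w^e*c + w^e*d = w^e*(c+d).
Result = w^2*(1+2) = w^2*3

w^2*3


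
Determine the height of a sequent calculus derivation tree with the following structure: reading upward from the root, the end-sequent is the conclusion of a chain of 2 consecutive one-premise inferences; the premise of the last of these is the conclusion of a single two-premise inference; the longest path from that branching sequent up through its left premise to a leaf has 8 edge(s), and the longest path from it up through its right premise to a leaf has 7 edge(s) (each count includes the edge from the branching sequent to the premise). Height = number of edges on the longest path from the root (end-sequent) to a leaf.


Longest path through the left premise: 8 edges (measured from the branching sequent)
Longest path through the right premise: 7 edges
Height of the subtree rooted at the branching sequent: max(8, 7) = 8
The branching sequent sits 2 edges above the root (the chain of one-premise inferences), so height = 8 + 2 = 10

10


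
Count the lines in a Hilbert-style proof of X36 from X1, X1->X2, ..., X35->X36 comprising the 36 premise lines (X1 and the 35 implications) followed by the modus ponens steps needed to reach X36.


We have 36 premise lines: X1 and 35 implications.
Each implication is detached once by MP, giving 35 MP lines.
36 premise lines + 35 MP lines = 71 total lines.

71


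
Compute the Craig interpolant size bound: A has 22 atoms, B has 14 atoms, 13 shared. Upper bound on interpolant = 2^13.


Shared atoms = 13
Craig interpolant size bound = 2^13
= 8192

8192


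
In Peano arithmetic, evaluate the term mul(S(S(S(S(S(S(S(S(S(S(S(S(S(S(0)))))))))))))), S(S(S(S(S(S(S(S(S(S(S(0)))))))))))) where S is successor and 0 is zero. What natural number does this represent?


mul(S^14(0), S^11(0)):
S^14(0) = 14
S^11(0) = 11
14 * 11 = 154

154


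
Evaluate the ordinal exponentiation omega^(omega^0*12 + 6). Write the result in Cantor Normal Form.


omega^(omega^0*12 + 6):
omega^0 = 1, so the exponent is 12 + 6 = 18 (finite ordinal addition).
Result = omega^18, already a single CNF term.

omega^18


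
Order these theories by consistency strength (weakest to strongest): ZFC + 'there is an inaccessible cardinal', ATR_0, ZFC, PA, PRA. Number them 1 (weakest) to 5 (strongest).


Ordering by consistency strength:
1. PRA
2. PA
3. ATR_0
4. ZFC
5. ZFC + 'there is an inaccessible cardinal'


ZFC + 'there is an inaccessible cardinal'=5, ATR_0=3, ZFC=4, PA=2, PRA=1


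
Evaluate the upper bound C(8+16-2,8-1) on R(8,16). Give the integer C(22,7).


R(8,16) <= C(8+16-2, 8-1) = C(22, 7)
C(22, 7) = 22! / (7! * 15!)
= 170544

170544


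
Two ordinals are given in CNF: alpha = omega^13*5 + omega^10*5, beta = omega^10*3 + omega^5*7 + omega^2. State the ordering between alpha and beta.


Compare term by term from highest exponent:
alpha = omega^13*5 + omega^10*5
beta = omega^10*3 + omega^5*7 + omega^2
Term 1: alpha has omega^13*5, beta has omega^10*3
Term 2: alpha has omega^10*5, beta has omega^5*7
Term 3: alpha has omega^0*0, beta has omega^2*1
Result: alpha > beta

alpha > beta


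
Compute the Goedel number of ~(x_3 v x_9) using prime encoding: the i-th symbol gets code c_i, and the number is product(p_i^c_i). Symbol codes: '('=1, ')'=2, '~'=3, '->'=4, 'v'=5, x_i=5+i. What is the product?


Formula: ~(x_3 v x_9)
Symbol codes: [3, 1, 8, 5, 14, 2]
Primes: [2, 3, 5, 7, 11, 13]
p_1^3 = 2^3 = 8
p_2^1 = 3^1 = 3
p_3^8 = 5^8 = 390625
p_4^5 = 7^5 = 16807
p_5^14 = 11^14 = 379749833583241
p_6^2 = 13^2 = 169
Product = 10112202858400001449715625000

10112202858400001449715625000


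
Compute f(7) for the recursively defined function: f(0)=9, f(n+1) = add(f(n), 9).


f(0) = 9
f(1) = add(f(0), 9) = add(9, 9) = 18
f(2) = add(f(1), 9) = add(18, 9) = 27
f(3) = add(f(2), 9) = add(27, 9) = 36
f(4) = add(f(3), 9) = add(36, 9) = 45
f(5) = add(f(4), 9) = add(45, 9) = 54
f(6) = add(f(5), 9) = add(54, 9) = 63
f(7) = add(f(6), 9) = add(63, 9) = 72


72


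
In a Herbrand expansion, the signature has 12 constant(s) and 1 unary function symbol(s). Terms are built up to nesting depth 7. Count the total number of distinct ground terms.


Herbrand terms by depth:
Depth 0: 12 constants
Depth 1: 12 new terms (running total: 24)
Depth 2: 12 new terms (running total: 36)
Depth 3: 12 new terms (running total: 48)
Depth 4: 12 new terms (running total: 60)
Depth 5: 12 new terms (running total: 72)
Depth 6: 12 new terms (running total: 84)
Depth 7: 12 new terms (running total: 96)
Total distinct ground terms = 96

96


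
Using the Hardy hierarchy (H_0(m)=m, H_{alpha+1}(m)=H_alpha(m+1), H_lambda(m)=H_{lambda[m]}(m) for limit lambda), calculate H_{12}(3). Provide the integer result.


H_12(3):
For finite ordinals k, H_k(n) = n + k (each successor step adds 1).
H_12(3) = 3 + 12 = 15

15


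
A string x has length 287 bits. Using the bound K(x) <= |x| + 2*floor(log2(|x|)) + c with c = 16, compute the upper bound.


floor(log2(287)) = 8
2 * 8 = 16
K(x) <= 287 + 16 + 16 = 319

319


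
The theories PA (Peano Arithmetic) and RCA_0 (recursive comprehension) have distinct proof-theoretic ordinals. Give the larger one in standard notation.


Proof-theoretic ordinal of PA (Peano Arithmetic): epsilon_0
Proof-theoretic ordinal of RCA_0 (recursive comprehension): omega^omega
Comparing: omega^omega < epsilon_0.
The larger ordinal is epsilon_0 (from PA (Peano Arithmetic)).

epsilon_0


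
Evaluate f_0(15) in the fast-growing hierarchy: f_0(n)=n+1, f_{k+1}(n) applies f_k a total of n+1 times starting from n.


f_0(15) = 15 + 1 = 16

16


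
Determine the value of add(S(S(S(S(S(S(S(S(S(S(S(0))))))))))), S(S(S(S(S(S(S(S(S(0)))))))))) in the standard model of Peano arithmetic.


add(S^11(0), S^9(0)):
S^11(0) = 11
S^9(0) = 9
11 + 9 = 20

20


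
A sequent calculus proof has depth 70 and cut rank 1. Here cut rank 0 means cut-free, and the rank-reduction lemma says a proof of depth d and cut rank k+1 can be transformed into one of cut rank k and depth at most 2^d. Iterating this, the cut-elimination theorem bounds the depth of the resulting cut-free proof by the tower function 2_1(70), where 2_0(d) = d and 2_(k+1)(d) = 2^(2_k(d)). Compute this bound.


Each rank reduction sends depth d to at most 2^d; cut rank r needs r reductions.
2_0(70) = 70
2_1(70) = 2^70 = 1180591620717411303424
Cut-free depth bound = 1180591620717411303424

1180591620717411303424


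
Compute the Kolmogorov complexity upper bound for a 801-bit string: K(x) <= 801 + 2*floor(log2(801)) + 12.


floor(log2(801)) = 9
2 * 9 = 18
K(x) <= 801 + 18 + 12 = 831

831


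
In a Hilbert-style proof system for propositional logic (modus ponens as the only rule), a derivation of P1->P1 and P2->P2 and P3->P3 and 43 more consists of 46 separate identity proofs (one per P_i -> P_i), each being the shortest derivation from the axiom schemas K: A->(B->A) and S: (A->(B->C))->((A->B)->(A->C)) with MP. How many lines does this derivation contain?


The shortest proof of A->A from K and S in the Hilbert calculus has exactly 5 lines:
(1) K instance A->((A->A)->A), (2) S instance, (3) MP on 1,2, (4) K instance A->(A->A), (5) MP on 3,4.
For 46 independent identities: 46 * 5 = 230 lines total.

230


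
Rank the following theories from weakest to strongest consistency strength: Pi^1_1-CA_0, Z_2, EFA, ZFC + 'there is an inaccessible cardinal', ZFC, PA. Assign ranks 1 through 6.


Ordering by consistency strength:
1. EFA
2. PA
3. Pi^1_1-CA_0
4. Z_2
5. ZFC
6. ZFC + 'there is an inaccessible cardinal'


Pi^1_1-CA_0=3, Z_2=4, EFA=1, ZFC + 'there is an inaccessible cardinal'=6, ZFC=5, PA=2


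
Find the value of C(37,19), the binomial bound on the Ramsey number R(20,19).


R(20,19) <= C(20+19-2, 20-1) = C(37, 19)
C(37, 19) = 37! / (19! * 18!)
= 17672631900

17672631900


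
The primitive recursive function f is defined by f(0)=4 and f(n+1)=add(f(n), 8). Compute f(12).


f(0) = 4
f(1) = add(f(0), 8) = add(4, 8) = 12
f(2) = add(f(1), 8) = add(12, 8) = 20
f(3) = add(f(2), 8) = add(20, 8) = 28
f(4) = add(f(3), 8) = add(28, 8) = 36
f(5) = add(f(4), 8) = add(36, 8) = 44
f(6) = add(f(5), 8) = add(44, 8) = 52
f(7) = add(f(6), 8) = add(52, 8) = 60
f(8) = add(f(7), 8) = add(60, 8) = 68
f(9) = add(f(8), 8) = add(68, 8) = 76
f(10) = add(f(9), 8) = add(76, 8) = 84
f(11) = add(f(10), 8) = add(84, 8) = 92
f(12) = add(f(11), 8) = add(92, 8) = 100


100


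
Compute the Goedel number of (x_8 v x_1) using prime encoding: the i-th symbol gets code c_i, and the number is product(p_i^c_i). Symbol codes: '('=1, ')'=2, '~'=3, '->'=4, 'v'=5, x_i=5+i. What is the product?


Formula: (x_8 v x_1)
Symbol codes: [1, 13, 5, 6, 2]
Primes: [2, 3, 5, 7, 11]
p_1^1 = 2^1 = 2
p_2^13 = 3^13 = 1594323
p_3^5 = 5^5 = 3125
p_4^6 = 7^6 = 117649
p_5^2 = 11^2 = 121
Product = 141850195636668750

141850195636668750


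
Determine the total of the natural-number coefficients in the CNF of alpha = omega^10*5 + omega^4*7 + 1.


CNF: omega^10*5 + omega^4*7 + 1
Coefficients: 5 + 7 + 1 = 13

13


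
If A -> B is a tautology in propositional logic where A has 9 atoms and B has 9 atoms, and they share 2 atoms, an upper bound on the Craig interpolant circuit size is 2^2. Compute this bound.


Shared atoms = 2
Craig interpolant size bound = 2^2
= 4

4


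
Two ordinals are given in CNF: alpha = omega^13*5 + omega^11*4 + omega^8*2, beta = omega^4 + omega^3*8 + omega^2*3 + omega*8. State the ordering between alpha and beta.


Compare term by term from highest exponent:
alpha = omega^13*5 + omega^11*4 + omega^8*2
beta = omega^4 + omega^3*8 + omega^2*3 + omega*8
Term 1: alpha has omega^13*5, beta has omega^4*1
Term 2: alpha has omega^11*4, beta has omega^3*8
Term 3: alpha has omega^8*2, beta has omega^2*3
Term 4: alpha has omega^0*0, beta has omega^1*8
Result: alpha > beta

alpha > beta


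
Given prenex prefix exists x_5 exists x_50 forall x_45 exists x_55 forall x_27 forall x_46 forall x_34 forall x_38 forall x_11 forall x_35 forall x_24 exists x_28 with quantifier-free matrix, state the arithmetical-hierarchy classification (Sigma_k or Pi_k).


Leading quantifier is exists, so the class is Sigma.
Number of quantifier blocks = alternations + 1 = 4 + 1 = 5.
Classification: Sigma_5

Sigma_5


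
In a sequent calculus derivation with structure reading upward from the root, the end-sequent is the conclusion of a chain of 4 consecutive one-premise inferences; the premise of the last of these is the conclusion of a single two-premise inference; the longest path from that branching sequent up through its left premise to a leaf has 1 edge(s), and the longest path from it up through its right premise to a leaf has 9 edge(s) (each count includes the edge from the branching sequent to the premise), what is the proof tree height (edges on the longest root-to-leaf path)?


Longest path through the left premise: 1 edges (measured from the branching sequent)
Longest path through the right premise: 9 edges
Height of the subtree rooted at the branching sequent: max(1, 9) = 9
The branching sequent sits 4 edges above the root (the chain of one-premise inferences), so height = 9 + 4 = 13

13


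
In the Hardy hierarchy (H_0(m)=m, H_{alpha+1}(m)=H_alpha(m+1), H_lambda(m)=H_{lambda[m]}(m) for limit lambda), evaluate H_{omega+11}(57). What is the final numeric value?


H_{omega+11}(57):
Unwind the 11 successor steps: H_{omega+11}(57) = H_omega(57+11) = H_omega(68).
H_omega(m) = H_m(m) = m + m = 2m.
Result = 2 * 68 = 136

136


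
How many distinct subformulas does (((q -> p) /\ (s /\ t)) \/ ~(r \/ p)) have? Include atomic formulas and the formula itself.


Formula: (((q -> p) /\ (s /\ t)) \/ ~(r \/ p))
Subformulas found:
  1. q
  2. s
  3. r
  4. t
  5. p
  6. (s /\ t)
  7. (r \/ p)
  8. (q -> p)
  9. ~(r \/ p)
  10. ((q -> p) /\ (s /\ t))
  11. (((q -> p) /\ (s /\ t)) \/ ~(r \/ p))
Total distinct subformulas = 11

11


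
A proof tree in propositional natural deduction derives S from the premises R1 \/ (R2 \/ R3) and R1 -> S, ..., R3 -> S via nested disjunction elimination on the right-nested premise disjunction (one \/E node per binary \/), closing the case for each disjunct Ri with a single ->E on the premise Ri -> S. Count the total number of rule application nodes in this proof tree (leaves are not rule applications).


The premise R1 \/ (R2 \/ R3) contains 3 disjuncts, hence 2 binary \/ connectives.
- Each binary \/ is eliminated once: 2 \/E nodes.
- Each of the 3 cases Ri derives S by one ->E with Ri -> S: 3 ->E nodes.
Total = 2 + 3 = 5

5


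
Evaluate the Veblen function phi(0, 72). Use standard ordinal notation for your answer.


phi(0, 72):
phi(0, beta) = omega^beta by definition.
phi(0, 72) = omega^72

omega^72


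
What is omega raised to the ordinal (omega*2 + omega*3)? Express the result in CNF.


omega^(omega*2 + omega*3):
Both terms of the exponent have the same exponent 1, so they merge: omega*2 + omega*3 = omega*(2+3) = omega*5.
omega raised to a CNF ordinal is a single CNF term: Result = omega^(omega*5)

omega^(omega*5)


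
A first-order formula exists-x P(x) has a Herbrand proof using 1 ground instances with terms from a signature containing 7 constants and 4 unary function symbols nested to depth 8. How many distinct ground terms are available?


Herbrand terms by depth:
Depth 0: 7 constants
Depth 1: 28 new terms (running total: 35)
Depth 2: 112 new terms (running total: 147)
Depth 3: 448 new terms (running total: 595)
Depth 4: 1792 new terms (running total: 2387)
Depth 5: 7168 new terms (running total: 9555)
Depth 6: 28672 new terms (running total: 38227)
Depth 7: 114688 new terms (running total: 152915)
Depth 8: 458752 new terms (running total: 611667)
Total distinct ground terms = 611667

611667


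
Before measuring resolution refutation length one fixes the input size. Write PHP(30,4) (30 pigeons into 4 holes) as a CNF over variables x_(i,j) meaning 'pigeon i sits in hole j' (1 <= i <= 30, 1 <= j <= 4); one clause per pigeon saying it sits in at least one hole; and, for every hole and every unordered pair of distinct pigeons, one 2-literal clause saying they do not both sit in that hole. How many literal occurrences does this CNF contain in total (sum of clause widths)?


PHP(30,4): 30 pigeons, 4 holes, 30*4 = 120 variables.
- pigeon clauses: one per pigeon -> 30 clauses of width 4 -> 120 literals
- hole clauses: 4 holes * C(30,2) = 4 * 435 -> 1740 clauses of width 2 -> 3480 literals
Total literal occurrences = 120 + 3480 = 3600

3600


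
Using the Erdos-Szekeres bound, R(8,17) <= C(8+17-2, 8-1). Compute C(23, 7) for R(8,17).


R(8,17) <= C(8+17-2, 8-1) = C(23, 7)
C(23, 7) = 23! / (7! * 16!)
= 245157

245157


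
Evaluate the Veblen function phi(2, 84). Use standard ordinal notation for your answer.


phi(2, 84):
phi(2, beta) = zeta_beta (the beta-th zeta number, fixed point of epsilon).
phi(2, 84) = zeta_84

zeta_84


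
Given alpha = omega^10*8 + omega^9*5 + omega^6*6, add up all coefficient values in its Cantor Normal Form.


CNF: omega^10*8 + omega^9*5 + omega^6*6
Coefficients: 8 + 5 + 6 = 19

19


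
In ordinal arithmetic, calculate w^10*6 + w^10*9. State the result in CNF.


Ordinal addition w^10*6 + w^10*9:
Both terms have the same exponent 10.
w^e*c + w^e*d = w^e*(c+d).
Result = w^10*(6+9) = w^10*15

w^10*15


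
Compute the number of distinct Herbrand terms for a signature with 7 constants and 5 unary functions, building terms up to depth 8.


Herbrand terms by depth:
Depth 0: 7 constants
Depth 1: 35 new terms (running total: 42)
Depth 2: 175 new terms (running total: 217)
Depth 3: 875 new terms (running total: 1092)
Depth 4: 4375 new terms (running total: 5467)
Depth 5: 21875 new terms (running total: 27342)
Depth 6: 109375 new terms (running total: 136717)
Depth 7: 546875 new terms (running total: 683592)
Depth 8: 2734375 new terms (running total: 3417967)
Total distinct ground terms = 3417967

3417967


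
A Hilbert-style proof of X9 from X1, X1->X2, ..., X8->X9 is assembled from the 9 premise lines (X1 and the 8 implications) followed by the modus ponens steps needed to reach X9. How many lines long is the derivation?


We have 9 premise lines: X1 and 8 implications.
Each implication is detached once by MP, giving 8 MP lines.
9 premise lines + 8 MP lines = 17 total lines.

17


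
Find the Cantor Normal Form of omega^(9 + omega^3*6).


omega^(9 + omega^3*6):
In ordinal addition a term is absorbed by a following term of strictly larger exponent: 0 < 3, so 9 + omega^3*6 = omega^3*6.
omega raised to a CNF ordinal is a single CNF term: Result = omega^(omega^3*6)

omega^(omega^3*6)


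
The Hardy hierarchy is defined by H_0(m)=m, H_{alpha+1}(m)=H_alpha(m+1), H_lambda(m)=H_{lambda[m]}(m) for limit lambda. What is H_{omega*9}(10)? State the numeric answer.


H_{omega*9}(10):
For the Hardy hierarchy, H_{omega*k}(n) = 2^k * n.
2^9 = 512.
512 * 10 = 5120

5120


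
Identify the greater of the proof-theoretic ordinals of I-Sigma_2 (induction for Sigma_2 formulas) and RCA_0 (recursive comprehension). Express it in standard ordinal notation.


Proof-theoretic ordinal of I-Sigma_2 (induction for Sigma_2 formulas): omega^(omega^omega)
Proof-theoretic ordinal of RCA_0 (recursive comprehension): omega^omega
Comparing: omega^omega < omega^(omega^omega).
The larger ordinal is omega^(omega^omega) (from I-Sigma_2 (induction for Sigma_2 formulas)).

omega^(omega^omega)


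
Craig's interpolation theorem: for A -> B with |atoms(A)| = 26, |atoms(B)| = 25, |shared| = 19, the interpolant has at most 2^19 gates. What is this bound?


Shared atoms = 19
Craig interpolant size bound = 2^19
= 524288

524288


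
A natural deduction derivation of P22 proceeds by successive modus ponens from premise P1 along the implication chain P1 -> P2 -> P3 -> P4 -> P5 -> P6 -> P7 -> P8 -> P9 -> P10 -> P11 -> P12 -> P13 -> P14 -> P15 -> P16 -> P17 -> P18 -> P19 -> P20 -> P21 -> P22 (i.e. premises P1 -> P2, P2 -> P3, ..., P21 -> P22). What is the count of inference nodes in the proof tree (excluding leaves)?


We have a chain: P1 -> P2 -> P3 -> P4 -> P5 -> P6 -> P7 -> P8 -> P9 -> P10 -> P11 -> P12 -> P13 -> P14 -> P15 -> P16 -> P17 -> P18 -> P19 -> P20 -> P21 -> P22.
Each modus ponens application produces the next variable.
The chain has 22 propositions, so 22-1 = 21 modus ponens steps.
Total inference nodes = 21

21


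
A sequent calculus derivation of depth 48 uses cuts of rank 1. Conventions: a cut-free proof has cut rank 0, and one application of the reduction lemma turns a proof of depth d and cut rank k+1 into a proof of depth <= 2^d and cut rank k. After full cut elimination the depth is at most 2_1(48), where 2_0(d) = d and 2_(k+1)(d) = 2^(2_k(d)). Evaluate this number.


Each rank reduction sends depth d to at most 2^d; cut rank r needs r reductions.
2_0(48) = 48
2_1(48) = 2^48 = 281474976710656
Cut-free depth bound = 281474976710656

281474976710656


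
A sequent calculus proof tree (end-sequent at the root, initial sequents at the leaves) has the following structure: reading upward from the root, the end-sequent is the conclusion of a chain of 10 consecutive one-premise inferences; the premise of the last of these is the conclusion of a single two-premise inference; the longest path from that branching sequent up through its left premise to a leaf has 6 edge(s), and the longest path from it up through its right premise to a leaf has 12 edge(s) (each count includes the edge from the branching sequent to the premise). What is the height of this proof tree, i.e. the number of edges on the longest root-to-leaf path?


Longest path through the left premise: 6 edges (measured from the branching sequent)
Longest path through the right premise: 12 edges
Height of the subtree rooted at the branching sequent: max(6, 12) = 12
The branching sequent sits 10 edges above the root (the chain of one-premise inferences), so height = 12 + 10 = 22

22


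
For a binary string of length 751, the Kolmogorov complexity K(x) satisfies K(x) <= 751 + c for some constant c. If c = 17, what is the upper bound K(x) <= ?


K(x) <= |x| + c = 751 + 17 = 768

768


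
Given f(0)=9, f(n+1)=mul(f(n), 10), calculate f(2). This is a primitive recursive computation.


f(0) = 9
f(1) = mul(f(0), 10) = mul(9, 10) = 90
f(2) = mul(f(1), 10) = mul(90, 10) = 900


900


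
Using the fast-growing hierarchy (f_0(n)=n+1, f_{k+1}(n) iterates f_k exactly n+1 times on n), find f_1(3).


f_1(3) = f_0^4(3)
f_0 adds 1 each time, applied 4 times.
f_1(3) = 3 + 4 = 7

7


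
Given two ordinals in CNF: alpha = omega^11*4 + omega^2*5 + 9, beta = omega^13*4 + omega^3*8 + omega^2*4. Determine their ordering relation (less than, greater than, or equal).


Compare term by term from highest exponent:
alpha = omega^11*4 + omega^2*5 + 9
beta = omega^13*4 + omega^3*8 + omega^2*4
Term 1: alpha has omega^11*4, beta has omega^13*4
Term 2: alpha has omega^2*5, beta has omega^3*8
Term 3: alpha has omega^0*9, beta has omega^2*4
Result: alpha < beta

alpha < beta


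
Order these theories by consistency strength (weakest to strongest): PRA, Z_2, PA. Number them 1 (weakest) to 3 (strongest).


Ordering by consistency strength:
1. PRA
2. PA
3. Z_2


PRA=1, Z_2=3, PA=2


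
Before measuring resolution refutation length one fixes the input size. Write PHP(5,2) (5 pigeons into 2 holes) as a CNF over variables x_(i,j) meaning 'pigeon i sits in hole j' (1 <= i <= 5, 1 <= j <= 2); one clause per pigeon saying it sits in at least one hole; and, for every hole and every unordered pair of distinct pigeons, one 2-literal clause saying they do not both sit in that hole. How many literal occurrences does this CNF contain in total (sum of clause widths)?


PHP(5,2): 5 pigeons, 2 holes, 5*2 = 10 variables.
- pigeon clauses: one per pigeon -> 5 clauses of width 2 -> 10 literals
- hole clauses: 2 holes * C(5,2) = 2 * 10 -> 20 clauses of width 2 -> 40 literals
Total literal occurrences = 10 + 40 = 50

50


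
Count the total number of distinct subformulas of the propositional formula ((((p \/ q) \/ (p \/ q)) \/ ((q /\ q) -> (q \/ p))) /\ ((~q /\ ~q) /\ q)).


Formula: ((((p \/ q) \/ (p \/ q)) \/ ((q /\ q) -> (q \/ p))) /\ ((~q /\ ~q) /\ q))
Subformulas found:
  1. q
  2. p
  3. ~q
  4. (q \/ p)
  5. (p \/ q)
  6. (q /\ q)
  7. (~q /\ ~q)
  8. ((~q /\ ~q) /\ q)
  9. ((p \/ q) \/ (p \/ q))
  10. ((q /\ q) -> (q \/ p))
  11. (((p \/ q) \/ (p \/ q)) \/ ((q /\ q) -> (q \/ p)))
  12. ((((p \/ q) \/ (p \/ q)) \/ ((q /\ q) -> (q \/ p))) /\ ((~q /\ ~q) /\ q))
Total distinct subformulas = 12

12


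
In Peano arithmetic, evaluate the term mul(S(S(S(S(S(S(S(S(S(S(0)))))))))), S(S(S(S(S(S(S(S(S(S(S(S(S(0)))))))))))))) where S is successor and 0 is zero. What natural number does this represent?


mul(S^10(0), S^13(0)):
S^10(0) = 10
S^13(0) = 13
10 * 13 = 130

130


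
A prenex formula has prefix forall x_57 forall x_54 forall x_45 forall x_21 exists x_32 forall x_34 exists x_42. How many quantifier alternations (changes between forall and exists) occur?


Walk the prefix and count type changes:
  position 1: forall -> forall
  position 2: forall -> forall
  position 3: forall -> forall
  position 4: forall -> exists <-- alternation
  position 5: exists -> forall <-- alternation
  position 6: forall -> exists <-- alternation
Total alternations = 3

3


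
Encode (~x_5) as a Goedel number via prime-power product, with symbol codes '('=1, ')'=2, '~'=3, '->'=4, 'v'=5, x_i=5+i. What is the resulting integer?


Formula: (~x_5)
Symbol codes: [1, 3, 10, 2]
Primes: [2, 3, 5, 7]
p_1^1 = 2^1 = 2
p_2^3 = 3^3 = 27
p_3^10 = 5^10 = 9765625
p_4^2 = 7^2 = 49
Product = 25839843750

25839843750


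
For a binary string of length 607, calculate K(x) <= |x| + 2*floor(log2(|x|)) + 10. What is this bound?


floor(log2(607)) = 9
2 * 9 = 18
K(x) <= 607 + 18 + 10 = 635

635


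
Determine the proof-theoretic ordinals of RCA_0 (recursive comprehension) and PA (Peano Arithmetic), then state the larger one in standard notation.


Proof-theoretic ordinal of RCA_0 (recursive comprehension): omega^omega
Proof-theoretic ordinal of PA (Peano Arithmetic): epsilon_0
Comparing: omega^omega < epsilon_0.
The larger ordinal is epsilon_0 (from PA (Peano Arithmetic)).

epsilon_0


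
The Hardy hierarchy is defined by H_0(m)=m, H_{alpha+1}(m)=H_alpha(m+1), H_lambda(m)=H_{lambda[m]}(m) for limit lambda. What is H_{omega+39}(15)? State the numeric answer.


H_{omega+39}(15):
Unwind the 39 successor steps: H_{omega+39}(15) = H_omega(15+39) = H_omega(54).
H_omega(m) = H_m(m) = m + m = 2m.
Result = 2 * 54 = 108

108


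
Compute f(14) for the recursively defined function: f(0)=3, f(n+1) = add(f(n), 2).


f(0) = 3
f(1) = add(f(0), 2) = add(3, 2) = 5
f(2) = add(f(1), 2) = add(5, 2) = 7
f(3) = add(f(2), 2) = add(7, 2) = 9
f(4) = add(f(3), 2) = add(9, 2) = 11
f(5) = add(f(4), 2) = add(11, 2) = 13
f(6) = add(f(5), 2) = add(13, 2) = 15
f(7) = add(f(6), 2) = add(15, 2) = 17
f(8) = add(f(7), 2) = add(17, 2) = 19
f(9) = add(f(8), 2) = add(19, 2) = 21
f(10) = add(f(9), 2) = add(21, 2) = 23
f(11) = add(f(10), 2) = add(23, 2) = 25
f(12) = add(f(11), 2) = add(25, 2) = 27
f(13) = add(f(12), 2) = add(27, 2) = 29
f(14) = add(f(13), 2) = add(29, 2) = 31


31


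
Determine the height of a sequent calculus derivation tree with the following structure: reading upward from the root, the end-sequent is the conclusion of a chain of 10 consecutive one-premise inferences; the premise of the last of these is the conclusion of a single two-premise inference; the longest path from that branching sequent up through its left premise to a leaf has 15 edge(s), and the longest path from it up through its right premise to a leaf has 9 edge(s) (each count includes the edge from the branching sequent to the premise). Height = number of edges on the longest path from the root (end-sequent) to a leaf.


Longest path through the left premise: 15 edges (measured from the branching sequent)
Longest path through the right premise: 9 edges
Height of the subtree rooted at the branching sequent: max(15, 9) = 15
The branching sequent sits 10 edges above the root (the chain of one-premise inferences), so height = 15 + 10 = 25

25


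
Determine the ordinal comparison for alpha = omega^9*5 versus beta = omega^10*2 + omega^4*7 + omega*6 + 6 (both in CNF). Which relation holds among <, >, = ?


Compare term by term from highest exponent:
alpha = omega^9*5
beta = omega^10*2 + omega^4*7 + omega*6 + 6
Term 1: alpha has omega^9*5, beta has omega^10*2
Term 2: alpha has omega^0*0, beta has omega^4*7
Term 3: alpha has omega^0*0, beta has omega^1*6
Term 4: alpha has omega^0*0, beta has omega^0*6
Result: alpha < beta

alpha < beta


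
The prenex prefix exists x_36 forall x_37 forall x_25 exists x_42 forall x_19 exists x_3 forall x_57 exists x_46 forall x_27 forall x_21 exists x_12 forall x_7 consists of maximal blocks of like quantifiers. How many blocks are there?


Alternations = 9.
Blocks = alternations + 1 = 10

10


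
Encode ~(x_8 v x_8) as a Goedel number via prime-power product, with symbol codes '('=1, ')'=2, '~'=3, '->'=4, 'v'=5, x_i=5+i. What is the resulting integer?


Formula: ~(x_8 v x_8)
Symbol codes: [3, 1, 13, 5, 13, 2]
Primes: [2, 3, 5, 7, 11, 13]
p_1^3 = 2^3 = 8
p_2^1 = 3^1 = 3
p_3^13 = 5^13 = 1220703125
p_4^5 = 7^5 = 16807
p_5^13 = 11^13 = 34522712143931
p_6^2 = 13^2 = 169
Product = 2872784902954545866396484375000

2872784902954545866396484375000


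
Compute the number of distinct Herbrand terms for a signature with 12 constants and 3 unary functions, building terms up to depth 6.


Herbrand terms by depth:
Depth 0: 12 constants
Depth 1: 36 new terms (running total: 48)
Depth 2: 108 new terms (running total: 156)
Depth 3: 324 new terms (running total: 480)
Depth 4: 972 new terms (running total: 1452)
Depth 5: 2916 new terms (running total: 4368)
Depth 6: 8748 new terms (running total: 13116)
Total distinct ground terms = 13116

13116


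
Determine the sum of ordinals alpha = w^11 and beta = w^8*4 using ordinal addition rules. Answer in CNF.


Ordinal addition w^11 + w^8*4:
Leading exponent of alpha (11) > leading exponent of beta (8).
Since alpha's term has higher exponent than beta's leading term,
the sum is simply alpha followed by beta.
Result = w^11 + w^8*4

w^11 + w^8*4


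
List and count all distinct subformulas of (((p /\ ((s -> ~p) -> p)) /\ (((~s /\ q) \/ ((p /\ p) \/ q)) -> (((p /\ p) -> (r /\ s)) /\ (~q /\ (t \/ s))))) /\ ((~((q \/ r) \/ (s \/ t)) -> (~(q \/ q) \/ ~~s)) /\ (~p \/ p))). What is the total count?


Formula: (((p /\ ((s -> ~p) -> p)) /\ (((~s /\ q) \/ ((p /\ p) \/ q)) -> (((p /\ p) -> (r /\ s)) /\ (~q /\ (t \/ s))))) /\ ((~((q \/ r) \/ (s \/ t)) -> (~(q \/ q) \/ ~~s)) /\ (~p \/ p)))
Subformulas found:
  1. r
  2. p
  3. q
  4. s
  5. t
  6. ~p
  7. ~s
  8. ~q
  9. ~~s
  10. (r /\ s)
  11. (s \/ t)
  12. (t \/ s)
  13. (q \/ r)
  14. (p /\ p)
  15. (q \/ q)
  16. (~p \/ p)
  17. (s -> ~p)
  18. ~(q \/ q)
  19. (~s /\ q)
  20. ((p /\ p) \/ q)
  21. ((s -> ~p) -> p)
  22. (~q /\ (t \/ s))
  23. (~(q \/ q) \/ ~~s)
  24. ((p /\ p) -> (r /\ s))
  25. ((q \/ r) \/ (s \/ t))
  26. (p /\ ((s -> ~p) -> p))
  27. ~((q \/ r) \/ (s \/ t))
  28. ((~s /\ q) \/ ((p /\ p) \/ q))
  29. (((p /\ p) -> (r /\ s)) /\ (~q /\ (t \/ s)))
  30. (~((q \/ r) \/ (s \/ t)) -> (~(q \/ q) \/ ~~s))
  31. ((~((q \/ r) \/ (s \/ t)) -> (~(q \/ q) \/ ~~s)) /\ (~p \/ p))
  32. (((~s /\ q) \/ ((p /\ p) \/ q)) -> (((p /\ p) -> (r /\ s)) /\ (~q /\ (t \/ s))))
  33. ((p /\ ((s -> ~p) -> p)) /\ (((~s /\ q) \/ ((p /\ p) \/ q)) -> (((p /\ p) -> (r /\ s)) /\ (~q /\ (t \/ s)))))
  34. (((p /\ ((s -> ~p) -> p)) /\ (((~s /\ q) \/ ((p /\ p) \/ q)) -> (((p /\ p) -> (r /\ s)) /\ (~q /\ (t \/ s))))) /\ ((~((q \/ r) \/ (s \/ t)) -> (~(q \/ q) \/ ~~s)) /\ (~p \/ p)))
Total distinct subformulas = 34

34


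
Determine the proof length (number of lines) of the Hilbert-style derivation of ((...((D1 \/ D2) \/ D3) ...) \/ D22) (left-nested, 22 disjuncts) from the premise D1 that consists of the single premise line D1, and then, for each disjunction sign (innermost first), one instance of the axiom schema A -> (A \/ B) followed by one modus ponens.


Building the left-nested 22-ary disjunction from D1:
- 1 premise line (D1)
- 22 disjuncts means 21 disjunction signs; each needs 1 axiom instance + 1 MP = 2 lines: 2 * 21 = 42
Total = 1 + 42 = 43 lines.

43


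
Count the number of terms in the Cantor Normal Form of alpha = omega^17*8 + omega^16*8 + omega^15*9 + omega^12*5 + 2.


CNF: omega^17*8 + omega^16*8 + omega^15*9 + omega^12*5 + 2
Count the summands separated by '+':
  term 1: omega^17*8
  term 2: omega^16*8
  term 3: omega^15*9
  term 4: omega^12*5
  term 5: 2
Total terms = 5

5


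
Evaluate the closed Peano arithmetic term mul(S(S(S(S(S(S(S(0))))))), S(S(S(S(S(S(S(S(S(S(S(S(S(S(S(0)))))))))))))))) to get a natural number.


mul(S^7(0), S^15(0)):
S^7(0) = 7
S^15(0) = 15
7 * 15 = 105

105


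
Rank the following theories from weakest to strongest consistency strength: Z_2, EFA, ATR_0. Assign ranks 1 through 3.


Ordering by consistency strength:
1. EFA
2. ATR_0
3. Z_2


Z_2=3, EFA=1, ATR_0=2


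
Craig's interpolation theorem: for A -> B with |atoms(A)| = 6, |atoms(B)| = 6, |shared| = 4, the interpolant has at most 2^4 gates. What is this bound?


Shared atoms = 4
Craig interpolant size bound = 2^4
= 16

16


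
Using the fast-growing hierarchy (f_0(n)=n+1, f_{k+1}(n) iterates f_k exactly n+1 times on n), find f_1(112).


f_1(112) = f_0^113(112)
f_0 adds 1 each time, applied 113 times.
f_1(112) = 112 + 113 = 225

225


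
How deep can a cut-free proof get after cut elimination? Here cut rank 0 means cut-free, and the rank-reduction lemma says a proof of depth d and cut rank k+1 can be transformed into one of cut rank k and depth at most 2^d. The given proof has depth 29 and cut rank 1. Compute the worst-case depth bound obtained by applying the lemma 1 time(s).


Each rank reduction sends depth d to at most 2^d; cut rank r needs r reductions.
2_0(29) = 29
2_1(29) = 2^29 = 536870912
Cut-free depth bound = 536870912

536870912


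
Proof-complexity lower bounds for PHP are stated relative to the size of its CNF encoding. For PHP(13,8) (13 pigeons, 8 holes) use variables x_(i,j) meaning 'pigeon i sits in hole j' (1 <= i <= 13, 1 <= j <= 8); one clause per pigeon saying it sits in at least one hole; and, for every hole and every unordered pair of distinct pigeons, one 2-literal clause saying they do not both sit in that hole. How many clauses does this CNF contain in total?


PHP(13,8): 13 pigeons, 8 holes, 13*8 = 104 variables.
- pigeon clauses: one per pigeon -> 13 clauses
- hole clauses: 8 holes * C(13,2) = 8 * 78 -> 624 clauses
Total clauses = 13 + 624 = 637

637


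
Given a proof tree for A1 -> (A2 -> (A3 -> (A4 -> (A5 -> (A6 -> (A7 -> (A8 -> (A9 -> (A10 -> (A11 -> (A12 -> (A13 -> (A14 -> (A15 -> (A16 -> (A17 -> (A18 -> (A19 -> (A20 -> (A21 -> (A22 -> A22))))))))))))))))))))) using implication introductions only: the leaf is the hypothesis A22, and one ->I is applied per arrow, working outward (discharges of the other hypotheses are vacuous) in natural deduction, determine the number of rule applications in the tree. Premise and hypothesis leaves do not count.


The formula has 22 arrows (->); its innermost consequent A22 is one of the antecedents,
so the proof starts from the hypothesis leaf A22 (not a rule application) and closes one arrow per ->I.
Building A1 -> (A2 -> (A3 -> (A4 -> (A5 -> (A6 -> (A7 -> (A8 -> (A9 -> (A10 -> (A11 -> (A12 -> (A13 -> (A14 -> (A15 -> (A16 -> (A17 -> (A18 -> (A19 -> (A20 -> (A21 -> (A22 -> A22))))))))))))))))))))) therefore takes 22 nested implication introductions.
Total inference nodes = 22

22


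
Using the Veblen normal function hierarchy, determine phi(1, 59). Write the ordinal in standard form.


phi(1, 59):
phi(1, beta) = epsilon_beta (the beta-th epsilon number).
phi(1, 59) = epsilon_59

epsilon_59


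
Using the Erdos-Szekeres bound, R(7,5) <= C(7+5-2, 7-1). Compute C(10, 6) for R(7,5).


R(7,5) <= C(7+5-2, 7-1) = C(10, 6)
C(10, 6) = 10! / (6! * 4!)
= 210

210


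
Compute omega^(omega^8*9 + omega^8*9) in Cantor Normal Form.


omega^(omega^8*9 + omega^8*9):
Both terms of the exponent have the same exponent 8, so they merge: omega^8*9 + omega^8*9 = omega^8*(9+9) = omega^8*18.
omega raised to a CNF ordinal is a single CNF term: Result = omega^(omega^8*18)

omega^(omega^8*18)


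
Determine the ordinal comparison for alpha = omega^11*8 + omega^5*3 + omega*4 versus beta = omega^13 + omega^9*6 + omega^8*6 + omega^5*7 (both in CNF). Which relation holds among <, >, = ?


Compare term by term from highest exponent:
alpha = omega^11*8 + omega^5*3 + omega*4
beta = omega^13 + omega^9*6 + omega^8*6 + omega^5*7
Term 1: alpha has omega^11*8, beta has omega^13*1
Term 2: alpha has omega^5*3, beta has omega^9*6
Term 3: alpha has omega^1*4, beta has omega^8*6
Term 4: alpha has omega^0*0, beta has omega^5*7
Result: alpha < beta

alpha < beta


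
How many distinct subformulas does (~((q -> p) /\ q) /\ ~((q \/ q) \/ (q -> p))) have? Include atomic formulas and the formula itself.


Formula: (~((q -> p) /\ q) /\ ~((q \/ q) \/ (q -> p)))
Subformulas found:
  1. q
  2. p
  3. (q -> p)
  4. (q \/ q)
  5. ((q -> p) /\ q)
  6. ~((q -> p) /\ q)
  7. ((q \/ q) \/ (q -> p))
  8. ~((q \/ q) \/ (q -> p))
  9. (~((q -> p) /\ q) /\ ~((q \/ q) \/ (q -> p)))
Total distinct subformulas = 9

9


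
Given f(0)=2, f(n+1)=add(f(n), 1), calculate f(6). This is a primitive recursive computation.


f(0) = 2
f(1) = add(f(0), 1) = add(2, 1) = 3
f(2) = add(f(1), 1) = add(3, 1) = 4
f(3) = add(f(2), 1) = add(4, 1) = 5
f(4) = add(f(3), 1) = add(5, 1) = 6
f(5) = add(f(4), 1) = add(6, 1) = 7
f(6) = add(f(5), 1) = add(7, 1) = 8


8


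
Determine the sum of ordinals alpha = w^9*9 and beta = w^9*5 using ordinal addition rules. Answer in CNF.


Ordinal addition w^9*9 + w^9*5:
Both terms have the same exponent 9.
w^e*c + w^e*d = w^e*(c+d).
Result = w^9*(9+5) = w^9*14

w^9*14


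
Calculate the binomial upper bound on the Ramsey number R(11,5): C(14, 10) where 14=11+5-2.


R(11,5) <= C(11+5-2, 11-1) = C(14, 10)
C(14, 10) = 14! / (10! * 4!)
= 1001

1001


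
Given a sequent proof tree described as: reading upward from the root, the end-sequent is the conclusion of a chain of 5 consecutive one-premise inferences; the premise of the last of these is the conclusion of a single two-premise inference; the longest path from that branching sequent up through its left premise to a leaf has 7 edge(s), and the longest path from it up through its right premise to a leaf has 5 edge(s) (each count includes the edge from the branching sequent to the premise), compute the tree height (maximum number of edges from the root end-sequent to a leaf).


Longest path through the left premise: 7 edges (measured from the branching sequent)
Longest path through the right premise: 5 edges
Height of the subtree rooted at the branching sequent: max(7, 5) = 7
The branching sequent sits 5 edges above the root (the chain of one-premise inferences), so height = 7 + 5 = 12

12


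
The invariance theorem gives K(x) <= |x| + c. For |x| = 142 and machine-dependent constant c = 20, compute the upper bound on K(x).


K(x) <= |x| + c = 142 + 20 = 162

162


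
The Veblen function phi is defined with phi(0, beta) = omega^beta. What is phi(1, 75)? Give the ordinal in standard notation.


phi(1, 75):
phi(1, beta) = epsilon_beta (the beta-th epsilon number).
phi(1, 75) = epsilon_75

epsilon_75
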